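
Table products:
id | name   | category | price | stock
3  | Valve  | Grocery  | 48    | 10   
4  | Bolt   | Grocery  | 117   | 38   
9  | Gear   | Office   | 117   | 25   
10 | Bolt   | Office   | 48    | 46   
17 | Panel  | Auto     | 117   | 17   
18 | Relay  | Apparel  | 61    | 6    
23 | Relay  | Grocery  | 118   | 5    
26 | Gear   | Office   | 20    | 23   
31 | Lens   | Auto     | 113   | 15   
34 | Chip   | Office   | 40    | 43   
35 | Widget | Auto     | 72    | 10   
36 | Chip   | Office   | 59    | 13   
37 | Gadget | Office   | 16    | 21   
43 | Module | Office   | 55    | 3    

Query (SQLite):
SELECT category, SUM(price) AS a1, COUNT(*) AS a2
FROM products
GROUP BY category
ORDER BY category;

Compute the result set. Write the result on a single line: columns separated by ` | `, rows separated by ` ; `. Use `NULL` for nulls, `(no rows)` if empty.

Apparel | 61 | 1 ; Auto | 302 | 3 ; Grocery | 283 | 3 ; Office | 355 | 7

Group products by category.
Per group compute: SUM(price), COUNT(*).
  Apparel: ids {18} → SUM(price)=61, COUNT(*)=1
  Auto: ids {17, 31, 35} → SUM(price)=302, COUNT(*)=3
  Grocery: ids {3, 4, 23} → SUM(price)=283, COUNT(*)=3
  Office: ids {9, 10, 26, 34, 36, 37, 43} → SUM(price)=355, COUNT(*)=7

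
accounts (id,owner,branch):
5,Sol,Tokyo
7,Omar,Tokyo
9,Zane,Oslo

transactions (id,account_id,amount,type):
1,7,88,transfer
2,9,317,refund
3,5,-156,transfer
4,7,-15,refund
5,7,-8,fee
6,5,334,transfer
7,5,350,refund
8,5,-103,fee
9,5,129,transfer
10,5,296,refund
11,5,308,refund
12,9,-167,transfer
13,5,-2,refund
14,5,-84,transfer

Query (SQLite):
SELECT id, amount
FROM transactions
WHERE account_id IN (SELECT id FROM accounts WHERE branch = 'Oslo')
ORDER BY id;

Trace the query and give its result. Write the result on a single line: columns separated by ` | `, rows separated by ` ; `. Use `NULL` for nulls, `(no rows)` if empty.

Inner query: accounts.id where branch = 'Oslo'.
Outer: keep transactions rows whose account_id is in that set.
Inner query → {9}

2 | 317 ; 12 | -167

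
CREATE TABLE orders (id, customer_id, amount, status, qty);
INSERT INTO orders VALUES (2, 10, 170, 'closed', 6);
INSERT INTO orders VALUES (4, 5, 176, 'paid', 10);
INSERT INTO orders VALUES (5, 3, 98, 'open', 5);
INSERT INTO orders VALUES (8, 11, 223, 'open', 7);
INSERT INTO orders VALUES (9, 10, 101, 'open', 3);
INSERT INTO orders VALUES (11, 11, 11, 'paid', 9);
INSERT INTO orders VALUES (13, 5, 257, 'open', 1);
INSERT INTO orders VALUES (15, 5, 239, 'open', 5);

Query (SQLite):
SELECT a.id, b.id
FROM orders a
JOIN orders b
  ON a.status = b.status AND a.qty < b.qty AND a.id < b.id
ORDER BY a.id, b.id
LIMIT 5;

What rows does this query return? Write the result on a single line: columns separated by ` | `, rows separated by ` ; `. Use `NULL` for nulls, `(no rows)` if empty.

Pairs (a,b) with same status, a.qty < b.qty, a.id < b.id.
status groups: closed:{2} open:{5,8,9,13,15} paid:{4,11}
Ordered by (a.id, b.id); first 5.

5 | 8 ; 9 | 15 ; 13 | 15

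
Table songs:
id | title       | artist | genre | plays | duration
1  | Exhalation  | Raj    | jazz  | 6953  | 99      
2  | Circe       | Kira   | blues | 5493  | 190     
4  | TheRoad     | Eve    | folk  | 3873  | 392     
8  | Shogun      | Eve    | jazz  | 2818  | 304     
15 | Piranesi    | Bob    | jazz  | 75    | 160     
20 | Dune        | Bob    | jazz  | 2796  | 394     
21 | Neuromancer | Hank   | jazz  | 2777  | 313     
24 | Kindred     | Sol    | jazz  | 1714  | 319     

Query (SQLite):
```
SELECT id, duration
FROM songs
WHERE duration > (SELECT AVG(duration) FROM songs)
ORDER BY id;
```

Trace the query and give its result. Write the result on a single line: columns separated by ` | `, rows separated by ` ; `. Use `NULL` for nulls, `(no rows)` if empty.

Scalar subquery: AVG(duration) over all songs rows = 271.375.
Keep rows where duration > that value.

4 | 392 ; 8 | 304 ; 20 | 394 ; 21 | 313 ; 24 | 319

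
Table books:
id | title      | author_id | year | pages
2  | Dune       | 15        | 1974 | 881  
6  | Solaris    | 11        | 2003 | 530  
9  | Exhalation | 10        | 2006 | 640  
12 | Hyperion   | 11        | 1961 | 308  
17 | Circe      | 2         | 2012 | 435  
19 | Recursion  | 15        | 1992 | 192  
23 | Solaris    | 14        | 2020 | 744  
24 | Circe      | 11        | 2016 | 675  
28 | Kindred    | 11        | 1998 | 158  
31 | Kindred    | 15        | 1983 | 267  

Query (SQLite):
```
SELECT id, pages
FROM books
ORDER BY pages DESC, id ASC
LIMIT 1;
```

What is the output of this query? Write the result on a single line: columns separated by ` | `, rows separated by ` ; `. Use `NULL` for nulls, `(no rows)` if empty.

Sort by pages desc, tiebreak id asc: (881, id=2), (744, id=23), (675, id=24), (640, id=9) …. Take first 1.

2 | 881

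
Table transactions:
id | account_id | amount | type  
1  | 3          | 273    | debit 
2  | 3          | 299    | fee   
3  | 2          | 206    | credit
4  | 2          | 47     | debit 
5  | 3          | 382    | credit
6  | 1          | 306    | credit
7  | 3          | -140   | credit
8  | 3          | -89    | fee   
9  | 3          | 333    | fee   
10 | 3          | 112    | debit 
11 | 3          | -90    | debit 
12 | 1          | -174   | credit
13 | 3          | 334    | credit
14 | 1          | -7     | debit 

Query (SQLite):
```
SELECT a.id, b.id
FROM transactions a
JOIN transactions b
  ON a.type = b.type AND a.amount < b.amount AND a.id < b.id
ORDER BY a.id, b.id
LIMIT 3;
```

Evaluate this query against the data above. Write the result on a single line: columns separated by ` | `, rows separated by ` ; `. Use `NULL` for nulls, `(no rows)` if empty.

2 | 9 ; 3 | 5 ; 3 | 6

Pairs (a,b) with same type, a.amount < b.amount, a.id < b.id.
type groups: credit:{3,5,6,7,12,13} debit:{1,4,10,11,14} fee:{2,8,9}
Ordered by (a.id, b.id); first 3.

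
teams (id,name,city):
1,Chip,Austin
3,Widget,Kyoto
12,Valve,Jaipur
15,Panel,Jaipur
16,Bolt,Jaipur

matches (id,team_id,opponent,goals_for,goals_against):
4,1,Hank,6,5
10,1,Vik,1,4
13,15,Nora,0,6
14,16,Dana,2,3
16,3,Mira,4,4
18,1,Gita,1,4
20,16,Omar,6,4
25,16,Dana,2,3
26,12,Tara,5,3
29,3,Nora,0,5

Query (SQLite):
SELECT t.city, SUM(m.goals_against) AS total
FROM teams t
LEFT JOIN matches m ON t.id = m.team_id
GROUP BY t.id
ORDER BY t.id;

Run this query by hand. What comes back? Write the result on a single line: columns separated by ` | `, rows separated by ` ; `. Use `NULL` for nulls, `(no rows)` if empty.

LEFT JOIN keeps every teams row; unmatched ones get NULL for matches columns.
Group by teams.id and compute SUM(m.goals_against). SUM over an all-NULL group is NULL.
  1: ids {4, 10, 18} → SUM(m.goals_against)=13
  3: ids {16, 29} → SUM(m.goals_against)=9
  12: ids {26} → SUM(m.goals_against)=3
  15: ids {13} → SUM(m.goals_against)=6
  16: ids {14, 20, 25} → SUM(m.goals_against)=10

Austin | 13 ; Kyoto | 9 ; Jaipur | 3 ; Jaipur | 6 ; Jaipur | 10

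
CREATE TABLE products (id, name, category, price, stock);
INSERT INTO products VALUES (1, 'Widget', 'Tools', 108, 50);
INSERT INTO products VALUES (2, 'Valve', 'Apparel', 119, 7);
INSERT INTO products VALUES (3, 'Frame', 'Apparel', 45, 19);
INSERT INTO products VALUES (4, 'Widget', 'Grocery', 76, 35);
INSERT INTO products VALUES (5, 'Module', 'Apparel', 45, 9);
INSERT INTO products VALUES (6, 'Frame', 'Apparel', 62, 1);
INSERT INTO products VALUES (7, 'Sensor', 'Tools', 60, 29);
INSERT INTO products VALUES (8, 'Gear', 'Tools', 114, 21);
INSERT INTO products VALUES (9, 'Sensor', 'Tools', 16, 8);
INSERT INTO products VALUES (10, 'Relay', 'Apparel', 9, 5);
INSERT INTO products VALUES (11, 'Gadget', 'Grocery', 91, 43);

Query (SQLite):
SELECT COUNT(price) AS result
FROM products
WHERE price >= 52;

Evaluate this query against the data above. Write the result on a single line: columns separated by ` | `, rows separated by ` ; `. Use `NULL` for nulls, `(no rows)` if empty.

7

Rows where price >= 52 → price values: [108, 119, 76, 62, 60, 114, 91].
COUNT(price) counts non-NULL values → 7.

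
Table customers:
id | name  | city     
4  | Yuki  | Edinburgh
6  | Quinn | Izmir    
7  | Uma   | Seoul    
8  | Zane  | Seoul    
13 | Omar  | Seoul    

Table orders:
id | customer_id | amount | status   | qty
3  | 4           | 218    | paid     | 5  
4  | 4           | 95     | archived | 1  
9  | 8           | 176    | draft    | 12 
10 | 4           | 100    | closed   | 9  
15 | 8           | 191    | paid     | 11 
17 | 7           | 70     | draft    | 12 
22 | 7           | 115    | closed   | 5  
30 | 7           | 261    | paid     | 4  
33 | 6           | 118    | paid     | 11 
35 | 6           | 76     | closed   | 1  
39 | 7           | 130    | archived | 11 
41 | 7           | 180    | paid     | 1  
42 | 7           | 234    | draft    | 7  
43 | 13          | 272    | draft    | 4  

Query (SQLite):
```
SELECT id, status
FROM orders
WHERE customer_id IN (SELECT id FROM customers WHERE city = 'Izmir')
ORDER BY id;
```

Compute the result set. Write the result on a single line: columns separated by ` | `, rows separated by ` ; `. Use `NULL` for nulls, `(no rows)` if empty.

Inner query: customers.id where city = 'Izmir'.
Outer: keep orders rows whose customer_id is in that set.
Inner query → {6}

33 | paid ; 35 | closed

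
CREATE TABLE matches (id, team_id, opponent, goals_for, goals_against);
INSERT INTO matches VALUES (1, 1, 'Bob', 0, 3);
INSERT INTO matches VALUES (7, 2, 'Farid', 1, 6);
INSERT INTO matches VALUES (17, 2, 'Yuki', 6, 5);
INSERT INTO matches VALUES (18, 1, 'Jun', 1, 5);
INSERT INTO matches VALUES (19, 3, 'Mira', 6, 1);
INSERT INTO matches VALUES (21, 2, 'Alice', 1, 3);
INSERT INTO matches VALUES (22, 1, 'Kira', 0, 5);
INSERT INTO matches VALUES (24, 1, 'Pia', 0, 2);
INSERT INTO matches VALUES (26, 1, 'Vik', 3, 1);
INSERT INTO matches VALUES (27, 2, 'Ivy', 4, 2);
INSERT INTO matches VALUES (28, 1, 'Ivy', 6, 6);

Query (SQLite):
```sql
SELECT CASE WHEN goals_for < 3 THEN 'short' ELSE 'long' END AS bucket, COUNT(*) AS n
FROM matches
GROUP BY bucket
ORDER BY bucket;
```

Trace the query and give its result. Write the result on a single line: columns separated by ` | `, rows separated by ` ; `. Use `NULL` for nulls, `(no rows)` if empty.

Bucket rows by goals_for < 3 → 'short' else 'long'; count each bucket.

long | 5 ; short | 6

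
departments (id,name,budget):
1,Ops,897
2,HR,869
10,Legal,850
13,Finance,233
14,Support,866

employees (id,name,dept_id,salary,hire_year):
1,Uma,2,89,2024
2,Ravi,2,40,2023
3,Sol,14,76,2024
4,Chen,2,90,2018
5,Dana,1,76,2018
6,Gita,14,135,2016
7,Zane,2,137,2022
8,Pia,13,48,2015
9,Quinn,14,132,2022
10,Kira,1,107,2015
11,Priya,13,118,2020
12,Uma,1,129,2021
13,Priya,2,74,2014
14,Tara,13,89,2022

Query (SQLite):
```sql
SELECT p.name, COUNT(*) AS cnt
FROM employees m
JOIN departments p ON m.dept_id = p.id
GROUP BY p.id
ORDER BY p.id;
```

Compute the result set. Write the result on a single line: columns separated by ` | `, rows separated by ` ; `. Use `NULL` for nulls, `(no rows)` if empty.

Join each employees row to its departments via dept_id.
Group joined rows by departments.id; compute COUNT(*) per group.
  1: ids {5, 10, 12} → COUNT(*)=3
  2: ids {1, 2, 4, 7, 13} → COUNT(*)=5
  13: ids {8, 11, 14} → COUNT(*)=3
  14: ids {3, 6, 9} → COUNT(*)=3

Ops | 3 ; HR | 5 ; Finance | 3 ; Support | 3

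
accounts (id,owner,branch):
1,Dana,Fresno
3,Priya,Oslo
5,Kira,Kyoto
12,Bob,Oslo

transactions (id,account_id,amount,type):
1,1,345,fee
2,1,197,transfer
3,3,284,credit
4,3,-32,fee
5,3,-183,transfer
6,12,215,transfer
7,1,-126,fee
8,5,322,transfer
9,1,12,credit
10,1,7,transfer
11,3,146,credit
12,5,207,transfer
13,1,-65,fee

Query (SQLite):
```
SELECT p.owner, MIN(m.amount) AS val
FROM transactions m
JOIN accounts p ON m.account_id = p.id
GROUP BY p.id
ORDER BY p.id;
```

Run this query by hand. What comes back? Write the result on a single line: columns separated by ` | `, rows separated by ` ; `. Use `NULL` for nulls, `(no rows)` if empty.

Dana | -126 ; Priya | -183 ; Kira | 207 ; Bob | 215

Join each transactions row to its accounts via account_id.
Group joined rows by accounts.id; compute MIN(m.amount) per group.
  1: ids {1, 2, 7, 9, 10, 13} → MIN(m.amount)=-126
  3: ids {3, 4, 5, 11} → MIN(m.amount)=-183
  5: ids {8, 12} → MIN(m.amount)=207
  12: ids {6} → MIN(m.amount)=215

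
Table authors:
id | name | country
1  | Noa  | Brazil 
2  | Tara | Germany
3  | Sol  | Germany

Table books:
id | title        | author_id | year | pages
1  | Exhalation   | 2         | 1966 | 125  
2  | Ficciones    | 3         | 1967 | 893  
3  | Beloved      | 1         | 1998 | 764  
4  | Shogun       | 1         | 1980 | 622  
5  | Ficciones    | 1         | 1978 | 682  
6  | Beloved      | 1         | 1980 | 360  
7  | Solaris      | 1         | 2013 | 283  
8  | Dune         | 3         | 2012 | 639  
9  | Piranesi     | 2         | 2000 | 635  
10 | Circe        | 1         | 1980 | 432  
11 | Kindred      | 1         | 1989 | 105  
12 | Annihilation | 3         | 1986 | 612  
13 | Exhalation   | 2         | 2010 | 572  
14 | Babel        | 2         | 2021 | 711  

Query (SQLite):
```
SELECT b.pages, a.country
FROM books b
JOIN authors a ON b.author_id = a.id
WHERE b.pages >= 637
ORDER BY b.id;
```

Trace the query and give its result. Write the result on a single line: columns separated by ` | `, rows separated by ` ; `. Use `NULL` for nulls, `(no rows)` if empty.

893 | Germany ; 764 | Brazil ; 682 | Brazil ; 639 | Germany ; 711 | Germany

Each books row matches the authors row where author_id = authors.id.
Then keep rows with b.pages >= 637.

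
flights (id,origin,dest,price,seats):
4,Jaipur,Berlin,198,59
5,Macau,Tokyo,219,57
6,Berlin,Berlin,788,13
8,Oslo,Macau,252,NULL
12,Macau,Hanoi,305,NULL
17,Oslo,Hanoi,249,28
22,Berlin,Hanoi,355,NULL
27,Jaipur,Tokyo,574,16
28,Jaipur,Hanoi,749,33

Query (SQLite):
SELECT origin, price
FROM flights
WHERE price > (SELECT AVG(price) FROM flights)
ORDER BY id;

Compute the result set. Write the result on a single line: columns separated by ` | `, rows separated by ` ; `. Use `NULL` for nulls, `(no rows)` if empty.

Berlin | 788 ; Jaipur | 574 ; Jaipur | 749

Scalar subquery: AVG(price) over all flights rows = 409.888889 (≈; comparison uses full precision).
Keep rows where price > that value.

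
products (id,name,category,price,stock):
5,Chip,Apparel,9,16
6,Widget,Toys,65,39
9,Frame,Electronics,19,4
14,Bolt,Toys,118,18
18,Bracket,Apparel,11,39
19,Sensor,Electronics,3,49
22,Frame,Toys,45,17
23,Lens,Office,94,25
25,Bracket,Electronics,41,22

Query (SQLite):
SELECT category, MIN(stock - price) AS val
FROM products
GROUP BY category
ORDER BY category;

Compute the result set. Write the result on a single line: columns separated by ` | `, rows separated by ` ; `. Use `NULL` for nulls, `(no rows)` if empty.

For each row compute stock - price.
Group by category; take MIN of the expression per group.
  Apparel: ids {5, 18} → MIN(stock - price)=7
  Electronics: ids {9, 19, 25} → MIN(stock - price)=-19
  Office: ids {23} → MIN(stock - price)=-69
  Toys: ids {6, 14, 22} → MIN(stock - price)=-100

Apparel | 7 ; Electronics | -19 ; Office | -69 ; Toys | -100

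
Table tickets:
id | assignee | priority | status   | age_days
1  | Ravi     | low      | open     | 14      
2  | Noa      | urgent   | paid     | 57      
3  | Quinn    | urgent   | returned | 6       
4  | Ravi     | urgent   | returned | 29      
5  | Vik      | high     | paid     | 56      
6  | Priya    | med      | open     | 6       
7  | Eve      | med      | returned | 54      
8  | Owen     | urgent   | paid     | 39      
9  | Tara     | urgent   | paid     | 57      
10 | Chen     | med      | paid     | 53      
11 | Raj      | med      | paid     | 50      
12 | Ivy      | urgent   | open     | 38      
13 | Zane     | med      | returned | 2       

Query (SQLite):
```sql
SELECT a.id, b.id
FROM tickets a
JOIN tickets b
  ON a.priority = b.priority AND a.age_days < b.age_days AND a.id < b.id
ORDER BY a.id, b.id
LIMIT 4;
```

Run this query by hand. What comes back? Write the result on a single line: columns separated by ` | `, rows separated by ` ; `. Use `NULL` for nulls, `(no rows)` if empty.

Pairs (a,b) with same priority, a.age_days < b.age_days, a.id < b.id.
priority groups: high:{5} low:{1} med:{6,7,10,11,13} urgent:{2,3,4,8,9,12}
Ordered by (a.id, b.id); first 4.

3 | 4 ; 3 | 8 ; 3 | 9 ; 3 | 12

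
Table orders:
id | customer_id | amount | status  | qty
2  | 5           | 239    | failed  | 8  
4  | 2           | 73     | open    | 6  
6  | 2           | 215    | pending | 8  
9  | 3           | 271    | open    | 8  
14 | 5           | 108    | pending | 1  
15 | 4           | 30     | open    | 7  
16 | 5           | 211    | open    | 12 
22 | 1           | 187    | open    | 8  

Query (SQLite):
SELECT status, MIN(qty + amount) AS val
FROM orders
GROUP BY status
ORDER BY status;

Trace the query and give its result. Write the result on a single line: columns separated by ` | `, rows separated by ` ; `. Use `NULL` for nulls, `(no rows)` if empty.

failed | 247 ; open | 37 ; pending | 109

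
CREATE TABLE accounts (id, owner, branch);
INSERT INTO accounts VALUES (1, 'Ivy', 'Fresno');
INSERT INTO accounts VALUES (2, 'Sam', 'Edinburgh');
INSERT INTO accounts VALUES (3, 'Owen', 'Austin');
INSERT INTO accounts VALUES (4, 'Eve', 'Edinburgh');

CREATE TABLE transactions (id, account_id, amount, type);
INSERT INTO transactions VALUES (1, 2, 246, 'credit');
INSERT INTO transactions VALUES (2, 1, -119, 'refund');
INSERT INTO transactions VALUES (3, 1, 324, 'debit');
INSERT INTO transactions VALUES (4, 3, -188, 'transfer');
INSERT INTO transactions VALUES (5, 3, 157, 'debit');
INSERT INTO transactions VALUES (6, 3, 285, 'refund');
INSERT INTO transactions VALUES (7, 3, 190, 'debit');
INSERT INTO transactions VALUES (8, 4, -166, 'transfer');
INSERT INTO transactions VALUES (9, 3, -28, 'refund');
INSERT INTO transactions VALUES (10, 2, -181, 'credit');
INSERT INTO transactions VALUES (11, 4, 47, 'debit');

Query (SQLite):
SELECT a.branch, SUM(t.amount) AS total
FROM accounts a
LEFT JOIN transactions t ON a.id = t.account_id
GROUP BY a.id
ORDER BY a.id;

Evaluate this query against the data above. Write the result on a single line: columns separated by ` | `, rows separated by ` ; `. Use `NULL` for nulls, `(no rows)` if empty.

Fresno | 205 ; Edinburgh | 65 ; Austin | 416 ; Edinburgh | -119

LEFT JOIN keeps every accounts row; unmatched ones get NULL for transactions columns.
Group by accounts.id and compute SUM(t.amount). SUM over an all-NULL group is NULL.
  1: ids {2, 3} → SUM(t.amount)=205
  2: ids {1, 10} → SUM(t.amount)=65
  3: ids {4, 5, 6, 7, 9} → SUM(t.amount)=416
  4: ids {8, 11} → SUM(t.amount)=-119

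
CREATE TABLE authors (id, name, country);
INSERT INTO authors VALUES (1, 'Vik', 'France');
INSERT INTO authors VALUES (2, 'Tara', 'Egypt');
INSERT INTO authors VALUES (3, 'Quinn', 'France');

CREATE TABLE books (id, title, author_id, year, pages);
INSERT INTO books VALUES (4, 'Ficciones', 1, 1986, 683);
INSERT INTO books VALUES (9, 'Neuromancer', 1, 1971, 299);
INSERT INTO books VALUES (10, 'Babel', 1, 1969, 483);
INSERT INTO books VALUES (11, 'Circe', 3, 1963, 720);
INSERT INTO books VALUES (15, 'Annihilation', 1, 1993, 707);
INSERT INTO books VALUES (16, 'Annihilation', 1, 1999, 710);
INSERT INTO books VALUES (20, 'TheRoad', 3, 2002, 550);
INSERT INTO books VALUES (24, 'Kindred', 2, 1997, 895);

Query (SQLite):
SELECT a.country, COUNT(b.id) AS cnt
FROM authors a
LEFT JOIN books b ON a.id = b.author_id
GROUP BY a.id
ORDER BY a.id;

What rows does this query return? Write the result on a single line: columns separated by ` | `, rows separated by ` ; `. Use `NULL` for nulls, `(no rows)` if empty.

France | 5 ; Egypt | 1 ; France | 2

LEFT JOIN keeps every authors row; unmatched ones get NULL for books columns.
Group by authors.id and compute COUNT(b.id). COUNT(col) of an all-NULL group is 0.
  1: ids {4, 9, 10, 15, 16} → COUNT(b.id)=5
  2: ids {24} → COUNT(b.id)=1
  3: ids {11, 20} → COUNT(b.id)=2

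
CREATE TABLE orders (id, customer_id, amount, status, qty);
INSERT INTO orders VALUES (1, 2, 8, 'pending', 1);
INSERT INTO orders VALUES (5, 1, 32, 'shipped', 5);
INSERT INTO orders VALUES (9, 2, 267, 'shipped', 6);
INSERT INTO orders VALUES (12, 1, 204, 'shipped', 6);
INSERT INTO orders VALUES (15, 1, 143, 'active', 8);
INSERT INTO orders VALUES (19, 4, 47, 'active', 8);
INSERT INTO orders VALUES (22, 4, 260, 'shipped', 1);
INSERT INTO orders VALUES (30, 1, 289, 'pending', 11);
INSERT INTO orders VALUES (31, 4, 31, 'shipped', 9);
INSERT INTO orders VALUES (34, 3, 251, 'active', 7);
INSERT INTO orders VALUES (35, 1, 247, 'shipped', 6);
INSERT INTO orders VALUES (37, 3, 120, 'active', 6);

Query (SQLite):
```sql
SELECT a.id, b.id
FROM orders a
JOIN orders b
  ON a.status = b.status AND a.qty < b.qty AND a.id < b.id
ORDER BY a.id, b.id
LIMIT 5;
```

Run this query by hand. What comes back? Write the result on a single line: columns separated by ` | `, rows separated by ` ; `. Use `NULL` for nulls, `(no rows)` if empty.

1 | 30 ; 5 | 9 ; 5 | 12 ; 5 | 31 ; 5 | 35

Pairs (a,b) with same status, a.qty < b.qty, a.id < b.id.
status groups: active:{15,19,34,37} pending:{1,30} shipped:{5,9,12,22,31,35}
Ordered by (a.id, b.id); first 5.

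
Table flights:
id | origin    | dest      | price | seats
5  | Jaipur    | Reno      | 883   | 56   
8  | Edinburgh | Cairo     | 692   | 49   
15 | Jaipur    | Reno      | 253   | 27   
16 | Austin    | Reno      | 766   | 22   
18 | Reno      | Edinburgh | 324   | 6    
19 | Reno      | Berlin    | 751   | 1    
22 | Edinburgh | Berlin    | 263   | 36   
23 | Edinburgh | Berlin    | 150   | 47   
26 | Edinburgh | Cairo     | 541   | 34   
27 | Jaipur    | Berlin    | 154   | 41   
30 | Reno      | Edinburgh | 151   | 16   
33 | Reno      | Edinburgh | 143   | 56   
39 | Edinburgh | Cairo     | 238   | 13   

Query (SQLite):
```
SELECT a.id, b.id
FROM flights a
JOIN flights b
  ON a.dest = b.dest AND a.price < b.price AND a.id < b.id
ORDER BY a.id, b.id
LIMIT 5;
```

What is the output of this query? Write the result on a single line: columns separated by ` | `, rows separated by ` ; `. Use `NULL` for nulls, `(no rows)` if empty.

15 | 16 ; 23 | 27

Pairs (a,b) with same dest, a.price < b.price, a.id < b.id.
dest groups: Berlin:{19,22,23,27} Cairo:{8,26,39} Edinburgh:{18,30,33} Reno:{5,15,16}
Ordered by (a.id, b.id); first 5.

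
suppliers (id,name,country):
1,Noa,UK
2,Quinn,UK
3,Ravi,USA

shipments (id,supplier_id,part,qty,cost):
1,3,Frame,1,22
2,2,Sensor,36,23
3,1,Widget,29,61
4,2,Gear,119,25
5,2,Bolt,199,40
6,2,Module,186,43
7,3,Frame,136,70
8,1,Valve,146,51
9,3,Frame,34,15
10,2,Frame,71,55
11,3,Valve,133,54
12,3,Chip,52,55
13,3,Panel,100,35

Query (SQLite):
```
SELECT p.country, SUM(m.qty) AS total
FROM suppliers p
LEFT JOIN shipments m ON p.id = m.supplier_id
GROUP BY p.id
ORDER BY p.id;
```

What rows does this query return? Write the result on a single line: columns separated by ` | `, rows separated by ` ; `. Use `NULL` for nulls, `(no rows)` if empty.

UK | 175 ; UK | 611 ; USA | 456

LEFT JOIN keeps every suppliers row; unmatched ones get NULL for shipments columns.
Group by suppliers.id and compute SUM(m.qty). SUM over an all-NULL group is NULL.
  1: ids {3, 8} → SUM(m.qty)=175
  2: ids {2, 4, 5, 6, 10} → SUM(m.qty)=611
  3: ids {1, 7, 9, 11, 12, 13} → SUM(m.qty)=456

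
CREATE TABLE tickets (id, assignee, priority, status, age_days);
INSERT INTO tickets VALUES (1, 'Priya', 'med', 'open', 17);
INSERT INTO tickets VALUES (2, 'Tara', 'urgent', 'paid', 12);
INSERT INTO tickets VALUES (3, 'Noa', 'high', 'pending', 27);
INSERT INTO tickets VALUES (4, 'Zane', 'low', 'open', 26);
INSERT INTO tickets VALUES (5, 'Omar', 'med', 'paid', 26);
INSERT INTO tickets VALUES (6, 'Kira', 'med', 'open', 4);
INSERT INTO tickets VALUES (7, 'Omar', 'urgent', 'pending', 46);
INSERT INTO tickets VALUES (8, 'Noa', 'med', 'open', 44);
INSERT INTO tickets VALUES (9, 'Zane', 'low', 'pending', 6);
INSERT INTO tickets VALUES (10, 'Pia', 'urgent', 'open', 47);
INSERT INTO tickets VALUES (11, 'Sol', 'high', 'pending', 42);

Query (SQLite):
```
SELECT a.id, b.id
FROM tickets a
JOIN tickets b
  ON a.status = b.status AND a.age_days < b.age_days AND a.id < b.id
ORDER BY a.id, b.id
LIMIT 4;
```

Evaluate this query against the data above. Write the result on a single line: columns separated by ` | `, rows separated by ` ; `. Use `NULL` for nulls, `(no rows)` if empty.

Pairs (a,b) with same status, a.age_days < b.age_days, a.id < b.id.
status groups: open:{1,4,6,8,10} paid:{2,5} pending:{3,7,9,11}
Ordered by (a.id, b.id); first 4.

1 | 4 ; 1 | 8 ; 1 | 10 ; 2 | 5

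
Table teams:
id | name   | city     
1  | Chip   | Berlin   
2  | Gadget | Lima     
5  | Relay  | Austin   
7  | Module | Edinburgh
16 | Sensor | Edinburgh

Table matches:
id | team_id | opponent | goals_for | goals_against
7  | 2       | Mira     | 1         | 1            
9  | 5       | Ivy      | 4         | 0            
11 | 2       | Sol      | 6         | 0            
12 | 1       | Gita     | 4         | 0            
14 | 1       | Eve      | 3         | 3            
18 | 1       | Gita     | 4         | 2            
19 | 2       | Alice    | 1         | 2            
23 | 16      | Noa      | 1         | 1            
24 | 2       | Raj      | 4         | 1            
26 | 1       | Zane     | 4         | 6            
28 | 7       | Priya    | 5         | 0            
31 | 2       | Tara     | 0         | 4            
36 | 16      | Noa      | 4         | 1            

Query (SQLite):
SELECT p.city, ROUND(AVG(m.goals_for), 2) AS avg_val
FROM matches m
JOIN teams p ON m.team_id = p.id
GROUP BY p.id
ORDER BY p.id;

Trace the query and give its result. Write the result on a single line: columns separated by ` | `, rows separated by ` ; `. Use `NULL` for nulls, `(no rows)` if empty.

Join each matches row to its teams via team_id.
Group joined rows by teams.id; compute ROUND(AVG(m.goals_for), 2) per group.
  1: ids {12, 14, 18, 26} → ROUND(AVG(m.goals_for), 2)=3.75
  2: ids {7, 11, 19, 24, 31} → ROUND(AVG(m.goals_for), 2)=2.4
  5: ids {9} → ROUND(AVG(m.goals_for), 2)=4
  7: ids {28} → ROUND(AVG(m.goals_for), 2)=5
  16: ids {23, 36} → ROUND(AVG(m.goals_for), 2)=2.5

Berlin | 3.75 ; Lima | 2.4 ; Austin | 4 ; Edinburgh | 5 ; Edinburgh | 2.5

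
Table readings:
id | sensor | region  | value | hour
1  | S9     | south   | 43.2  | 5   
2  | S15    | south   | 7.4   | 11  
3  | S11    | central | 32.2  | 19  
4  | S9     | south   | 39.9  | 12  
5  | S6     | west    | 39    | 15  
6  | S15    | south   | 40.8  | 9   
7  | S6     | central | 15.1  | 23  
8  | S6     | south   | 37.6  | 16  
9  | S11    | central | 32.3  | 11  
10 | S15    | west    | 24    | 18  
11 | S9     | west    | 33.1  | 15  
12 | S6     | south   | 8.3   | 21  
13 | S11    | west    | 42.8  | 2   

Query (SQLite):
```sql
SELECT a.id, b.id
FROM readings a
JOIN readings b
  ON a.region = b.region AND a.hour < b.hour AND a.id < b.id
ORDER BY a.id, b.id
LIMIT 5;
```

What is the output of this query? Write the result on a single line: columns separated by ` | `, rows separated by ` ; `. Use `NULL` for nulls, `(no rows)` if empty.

Pairs (a,b) with same region, a.hour < b.hour, a.id < b.id.
region groups: central:{3,7,9} south:{1,2,4,6,8,12} west:{5,10,11,13}
Ordered by (a.id, b.id); first 5.

1 | 2 ; 1 | 4 ; 1 | 6 ; 1 | 8 ; 1 | 12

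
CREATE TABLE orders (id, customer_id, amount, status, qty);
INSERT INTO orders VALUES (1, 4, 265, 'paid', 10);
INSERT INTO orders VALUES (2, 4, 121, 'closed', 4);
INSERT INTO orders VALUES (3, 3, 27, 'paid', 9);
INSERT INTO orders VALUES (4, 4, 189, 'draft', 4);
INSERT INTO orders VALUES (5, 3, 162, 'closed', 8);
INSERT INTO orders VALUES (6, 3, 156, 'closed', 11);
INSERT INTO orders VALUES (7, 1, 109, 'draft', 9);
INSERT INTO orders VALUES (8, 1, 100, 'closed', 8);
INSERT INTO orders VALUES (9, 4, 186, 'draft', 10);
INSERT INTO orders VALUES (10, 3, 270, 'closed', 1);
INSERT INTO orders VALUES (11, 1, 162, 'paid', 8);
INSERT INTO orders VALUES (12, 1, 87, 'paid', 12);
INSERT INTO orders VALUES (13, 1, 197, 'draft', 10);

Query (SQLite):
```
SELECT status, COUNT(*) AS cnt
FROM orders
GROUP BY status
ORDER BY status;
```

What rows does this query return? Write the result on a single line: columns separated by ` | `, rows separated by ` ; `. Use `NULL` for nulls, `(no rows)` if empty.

closed | 5 ; draft | 4 ; paid | 4

Partition orders by status; compute COUNT(*) within each group.
  closed: ids {2, 5, 6, 8, 10} → COUNT(*)=5
  draft: ids {4, 7, 9, 13} → COUNT(*)=4
  paid: ids {1, 3, 11, 12} → COUNT(*)=4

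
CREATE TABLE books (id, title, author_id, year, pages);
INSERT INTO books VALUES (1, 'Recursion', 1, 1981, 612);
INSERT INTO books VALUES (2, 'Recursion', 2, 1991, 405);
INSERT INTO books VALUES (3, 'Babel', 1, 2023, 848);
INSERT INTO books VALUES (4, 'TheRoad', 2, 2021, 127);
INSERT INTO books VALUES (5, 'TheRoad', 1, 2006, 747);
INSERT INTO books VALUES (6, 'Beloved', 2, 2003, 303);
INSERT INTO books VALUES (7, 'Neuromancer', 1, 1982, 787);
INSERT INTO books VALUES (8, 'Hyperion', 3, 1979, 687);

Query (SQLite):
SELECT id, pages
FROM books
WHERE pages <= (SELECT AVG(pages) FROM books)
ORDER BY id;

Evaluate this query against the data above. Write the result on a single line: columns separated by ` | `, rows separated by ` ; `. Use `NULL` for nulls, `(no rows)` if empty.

2 | 405 ; 4 | 127 ; 6 | 303

Scalar subquery: AVG(pages) over all books rows = 564.5.
Keep rows where pages <= that value.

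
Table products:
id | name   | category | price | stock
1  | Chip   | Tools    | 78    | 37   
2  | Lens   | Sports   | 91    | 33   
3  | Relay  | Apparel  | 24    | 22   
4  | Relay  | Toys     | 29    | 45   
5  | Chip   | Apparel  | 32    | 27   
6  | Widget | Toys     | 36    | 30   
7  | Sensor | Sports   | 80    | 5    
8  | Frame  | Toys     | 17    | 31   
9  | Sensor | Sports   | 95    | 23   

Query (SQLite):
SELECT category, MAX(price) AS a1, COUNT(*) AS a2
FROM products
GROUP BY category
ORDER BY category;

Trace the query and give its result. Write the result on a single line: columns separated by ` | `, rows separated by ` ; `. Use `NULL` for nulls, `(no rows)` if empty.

Apparel | 32 | 2 ; Sports | 95 | 3 ; Tools | 78 | 1 ; Toys | 36 | 3

Group products by category.
Per group compute: MAX(price), COUNT(*).
  Apparel: ids {3, 5} → MAX(price)=32, COUNT(*)=2
  Sports: ids {2, 7, 9} → MAX(price)=95, COUNT(*)=3
  Tools: ids {1} → MAX(price)=78, COUNT(*)=1
  Toys: ids {4, 6, 8} → MAX(price)=36, COUNT(*)=3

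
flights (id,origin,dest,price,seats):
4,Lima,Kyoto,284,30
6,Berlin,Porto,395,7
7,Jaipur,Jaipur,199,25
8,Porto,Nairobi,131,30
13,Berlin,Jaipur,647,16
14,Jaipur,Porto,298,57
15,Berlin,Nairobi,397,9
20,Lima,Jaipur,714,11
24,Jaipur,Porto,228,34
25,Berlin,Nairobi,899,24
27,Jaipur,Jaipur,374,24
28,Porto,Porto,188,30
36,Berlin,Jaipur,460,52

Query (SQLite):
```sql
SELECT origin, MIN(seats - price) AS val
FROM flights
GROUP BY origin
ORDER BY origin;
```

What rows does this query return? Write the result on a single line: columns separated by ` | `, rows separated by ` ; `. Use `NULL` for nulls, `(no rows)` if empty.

For each row compute seats - price.
Group by origin; take MIN of the expression per group.
  Berlin: ids {6, 13, 15, 25, 36} → MIN(seats - price)=-875
  Jaipur: ids {7, 14, 24, 27} → MIN(seats - price)=-350
  Lima: ids {4, 20} → MIN(seats - price)=-703
  Porto: ids {8, 28} → MIN(seats - price)=-158

Berlin | -875 ; Jaipur | -350 ; Lima | -703 ; Porto | -158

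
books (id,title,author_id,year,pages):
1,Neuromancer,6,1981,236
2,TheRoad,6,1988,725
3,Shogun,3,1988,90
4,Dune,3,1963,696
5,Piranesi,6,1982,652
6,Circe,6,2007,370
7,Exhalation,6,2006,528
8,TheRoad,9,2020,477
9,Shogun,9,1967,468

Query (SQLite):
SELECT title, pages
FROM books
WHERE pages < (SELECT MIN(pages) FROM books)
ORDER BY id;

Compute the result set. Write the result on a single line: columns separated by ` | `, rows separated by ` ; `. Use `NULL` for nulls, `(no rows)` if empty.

Scalar subquery: MIN(pages) over all books rows = 90.
Keep rows where pages < that value.

(no rows)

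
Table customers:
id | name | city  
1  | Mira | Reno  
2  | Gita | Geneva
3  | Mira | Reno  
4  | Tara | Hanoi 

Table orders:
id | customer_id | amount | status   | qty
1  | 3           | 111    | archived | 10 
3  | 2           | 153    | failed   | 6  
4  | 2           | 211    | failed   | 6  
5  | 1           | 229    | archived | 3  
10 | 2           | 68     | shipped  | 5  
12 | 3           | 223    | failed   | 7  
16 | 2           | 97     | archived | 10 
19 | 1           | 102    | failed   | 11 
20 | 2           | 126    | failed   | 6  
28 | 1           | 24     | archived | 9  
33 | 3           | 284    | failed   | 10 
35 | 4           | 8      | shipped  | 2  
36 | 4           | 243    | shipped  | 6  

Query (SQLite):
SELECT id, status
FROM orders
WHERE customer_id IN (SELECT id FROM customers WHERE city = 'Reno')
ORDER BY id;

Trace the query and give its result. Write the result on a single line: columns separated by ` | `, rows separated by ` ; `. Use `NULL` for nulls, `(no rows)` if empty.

1 | archived ; 5 | archived ; 12 | failed ; 19 | failed ; 28 | archived ; 33 | failed

Inner query: customers.id where city = 'Reno'.
Outer: keep orders rows whose customer_id is in that set.
Inner query → {1, 3}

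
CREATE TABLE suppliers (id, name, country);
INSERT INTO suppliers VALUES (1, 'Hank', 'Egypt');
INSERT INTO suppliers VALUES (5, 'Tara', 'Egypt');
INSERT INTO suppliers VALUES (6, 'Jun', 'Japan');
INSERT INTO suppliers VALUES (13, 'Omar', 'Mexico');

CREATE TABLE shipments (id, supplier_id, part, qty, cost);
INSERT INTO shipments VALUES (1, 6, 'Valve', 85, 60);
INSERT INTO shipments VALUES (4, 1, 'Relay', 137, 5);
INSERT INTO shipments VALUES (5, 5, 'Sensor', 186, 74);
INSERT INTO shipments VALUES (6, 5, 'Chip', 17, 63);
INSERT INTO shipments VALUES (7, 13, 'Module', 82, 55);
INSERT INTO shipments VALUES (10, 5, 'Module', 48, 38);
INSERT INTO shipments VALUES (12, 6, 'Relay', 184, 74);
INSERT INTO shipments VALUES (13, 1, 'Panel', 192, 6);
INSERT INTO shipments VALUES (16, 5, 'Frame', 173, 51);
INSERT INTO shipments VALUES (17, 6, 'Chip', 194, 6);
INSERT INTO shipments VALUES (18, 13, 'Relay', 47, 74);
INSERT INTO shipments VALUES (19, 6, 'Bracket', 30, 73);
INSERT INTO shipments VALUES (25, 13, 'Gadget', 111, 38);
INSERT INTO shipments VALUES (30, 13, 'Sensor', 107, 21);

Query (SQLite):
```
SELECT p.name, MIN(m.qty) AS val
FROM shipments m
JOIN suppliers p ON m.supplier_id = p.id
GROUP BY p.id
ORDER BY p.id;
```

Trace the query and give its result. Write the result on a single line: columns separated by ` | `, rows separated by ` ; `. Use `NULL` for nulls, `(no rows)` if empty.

Hank | 137 ; Tara | 17 ; Jun | 30 ; Omar | 47

Join each shipments row to its suppliers via supplier_id.
Group joined rows by suppliers.id; compute MIN(m.qty) per group.
  1: ids {4, 13} → MIN(m.qty)=137
  5: ids {5, 6, 10, 16} → MIN(m.qty)=17
  6: ids {1, 12, 17, 19} → MIN(m.qty)=30
  13: ids {7, 18, 25, 30} → MIN(m.qty)=47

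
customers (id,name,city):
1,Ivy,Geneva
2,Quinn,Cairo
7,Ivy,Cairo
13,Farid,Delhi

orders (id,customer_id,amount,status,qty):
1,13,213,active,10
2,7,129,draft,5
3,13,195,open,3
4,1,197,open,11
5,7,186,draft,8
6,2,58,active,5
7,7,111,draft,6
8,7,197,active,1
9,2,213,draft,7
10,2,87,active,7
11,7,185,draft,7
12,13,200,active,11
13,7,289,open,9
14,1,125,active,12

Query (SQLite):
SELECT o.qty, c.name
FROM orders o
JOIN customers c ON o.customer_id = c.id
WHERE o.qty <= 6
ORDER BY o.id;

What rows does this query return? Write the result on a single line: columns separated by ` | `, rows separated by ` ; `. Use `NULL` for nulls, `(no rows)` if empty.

5 | Ivy ; 3 | Farid ; 5 | Quinn ; 6 | Ivy ; 1 | Ivy

Each orders row matches the customers row where customer_id = customers.id.
Then keep rows with o.qty <= 6.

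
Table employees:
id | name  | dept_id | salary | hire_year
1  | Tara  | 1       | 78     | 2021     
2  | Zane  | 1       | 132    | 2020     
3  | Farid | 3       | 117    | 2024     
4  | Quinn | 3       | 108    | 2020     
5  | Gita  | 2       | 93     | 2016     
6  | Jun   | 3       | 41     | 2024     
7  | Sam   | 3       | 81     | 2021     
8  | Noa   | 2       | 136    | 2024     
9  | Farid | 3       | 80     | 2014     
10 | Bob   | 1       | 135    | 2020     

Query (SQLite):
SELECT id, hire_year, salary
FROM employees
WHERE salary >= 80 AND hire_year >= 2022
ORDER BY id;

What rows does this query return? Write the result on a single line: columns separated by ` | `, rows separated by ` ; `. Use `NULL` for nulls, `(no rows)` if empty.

salary >= 80: ids {2, 3, 4, 5, 7, 8, 9, 10}
hire_year >= 2022: ids {3, 6, 8}
Combine with AND.

3 | 2024 | 117 ; 8 | 2024 | 136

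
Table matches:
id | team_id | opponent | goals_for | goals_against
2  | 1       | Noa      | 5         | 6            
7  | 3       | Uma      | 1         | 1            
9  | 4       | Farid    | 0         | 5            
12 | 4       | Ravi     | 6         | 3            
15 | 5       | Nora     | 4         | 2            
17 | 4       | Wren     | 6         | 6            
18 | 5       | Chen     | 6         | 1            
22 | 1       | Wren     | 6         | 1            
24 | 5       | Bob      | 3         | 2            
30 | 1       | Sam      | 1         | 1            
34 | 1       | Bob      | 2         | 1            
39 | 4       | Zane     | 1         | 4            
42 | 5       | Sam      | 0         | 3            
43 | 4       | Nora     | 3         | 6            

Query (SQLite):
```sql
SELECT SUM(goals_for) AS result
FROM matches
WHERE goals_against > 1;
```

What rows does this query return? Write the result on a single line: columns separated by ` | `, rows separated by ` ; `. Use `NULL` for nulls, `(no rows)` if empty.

28

Rows where goals_against > 1 → goals_for values: [5, 0, 6, 4, 6, 3, 1, 0, 3].
SUM of non-NULL values = 28.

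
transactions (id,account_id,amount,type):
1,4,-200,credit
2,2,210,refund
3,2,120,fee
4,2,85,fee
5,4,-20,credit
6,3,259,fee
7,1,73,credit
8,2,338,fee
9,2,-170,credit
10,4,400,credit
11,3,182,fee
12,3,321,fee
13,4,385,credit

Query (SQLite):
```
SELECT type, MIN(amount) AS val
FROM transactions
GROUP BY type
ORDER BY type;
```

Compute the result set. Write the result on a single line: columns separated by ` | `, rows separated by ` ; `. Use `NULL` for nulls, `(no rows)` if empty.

credit | -200 ; fee | 85 ; refund | 210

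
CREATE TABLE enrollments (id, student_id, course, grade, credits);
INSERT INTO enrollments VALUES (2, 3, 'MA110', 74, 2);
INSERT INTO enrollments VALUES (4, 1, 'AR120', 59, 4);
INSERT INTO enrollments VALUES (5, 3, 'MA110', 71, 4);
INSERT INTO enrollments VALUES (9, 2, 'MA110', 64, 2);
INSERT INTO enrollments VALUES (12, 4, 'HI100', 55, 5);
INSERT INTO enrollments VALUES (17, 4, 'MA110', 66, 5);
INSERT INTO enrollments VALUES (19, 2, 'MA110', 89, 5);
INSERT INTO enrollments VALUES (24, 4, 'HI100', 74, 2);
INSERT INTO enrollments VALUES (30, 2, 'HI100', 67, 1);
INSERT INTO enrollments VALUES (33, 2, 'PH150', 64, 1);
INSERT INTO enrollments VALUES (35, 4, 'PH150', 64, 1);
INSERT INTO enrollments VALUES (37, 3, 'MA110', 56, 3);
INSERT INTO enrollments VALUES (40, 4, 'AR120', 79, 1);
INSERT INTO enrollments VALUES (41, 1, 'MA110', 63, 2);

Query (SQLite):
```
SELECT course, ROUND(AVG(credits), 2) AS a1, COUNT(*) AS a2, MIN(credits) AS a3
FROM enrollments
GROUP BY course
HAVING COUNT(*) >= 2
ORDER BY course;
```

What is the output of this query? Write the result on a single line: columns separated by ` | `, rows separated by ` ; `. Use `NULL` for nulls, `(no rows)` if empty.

Group enrollments by course.
Per group compute: ROUND(AVG(credits), 2), COUNT(*), MIN(credits).
HAVING: drop groups with fewer than 2 rows.
  AR120: ids {4, 40} → ROUND(AVG(credits), 2)=2.5, COUNT(*)=2, MIN(credits)=1
  HI100: ids {12, 24, 30} → ROUND(AVG(credits), 2)=2.67, COUNT(*)=3, MIN(credits)=1
  MA110: ids {2, 5, 9, 17, 19, 37, 41} → ROUND(AVG(credits), 2)=3.29, COUNT(*)=7, MIN(credits)=2
  PH150: ids {33, 35} → ROUND(AVG(credits), 2)=1, COUNT(*)=2, MIN(credits)=1

AR120 | 2.5 | 2 | 1 ; HI100 | 2.67 | 3 | 1 ; MA110 | 3.29 | 7 | 2 ; PH150 | 1 | 2 | 1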